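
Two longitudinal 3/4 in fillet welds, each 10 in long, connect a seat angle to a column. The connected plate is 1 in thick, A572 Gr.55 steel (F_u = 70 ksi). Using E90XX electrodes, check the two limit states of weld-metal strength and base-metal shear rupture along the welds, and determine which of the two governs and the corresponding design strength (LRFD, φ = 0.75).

φR_n ≈ 430 kip (weld metal governs)

E90XX → F_EXX = 90 ksi.
t_e = 0.707 × 0.75 = 0.5302 in; L = 20 in.
Weld metal: φR_n = 0.75 × 0.6 × 90 × 0.5302 × 20 = 429.5 kip.
Base metal (shear rupture): φR_n = 0.75 × 0.6 × 70 × 1 × 20 = 630 kip.
Governing: weld metal.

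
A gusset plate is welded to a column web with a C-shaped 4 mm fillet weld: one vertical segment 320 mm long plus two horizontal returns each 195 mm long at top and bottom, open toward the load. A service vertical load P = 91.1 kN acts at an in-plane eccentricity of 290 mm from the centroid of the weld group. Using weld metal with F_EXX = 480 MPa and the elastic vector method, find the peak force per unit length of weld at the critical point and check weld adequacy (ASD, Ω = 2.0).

f_max ≈ 456 N/mm; NOT adequate

Total weld length L_w = 710 mm. Treat welds as unit-width lines.
Centroid: x̄ = 2×195×97.5 / 710 = 53.56 mm from the vertical weld.
Polar moment about centroid: J = I_x + I_y = [320³/12 + 2×195×160²] + [320×53.56² + 2(195³/12 + 195×43.94²)] = 15620000 mm³.
Direct shear f_v = P/L_w = 91.1×10³ / 710 = 128.3 N/mm (vertical).
Torsion M = P·e = 91.1×10³ × 290 = 26419000 N·mm.
Critical point at (x, y) = (141.4, 160) from centroid. f_tx = M·y/J = 270.6 N/mm; f_ty = M·x/J = 239.2 N/mm.
Resultant f_max = √[f_tx² + (f_v + f_ty)²] = √[270.6² + (128.3 + 239.2)²] = 456.4 N/mm.
Capacity per unit length: r_n/Ω = (1/2.0) × 0.6 × 480 × (0.707 × 4) = 407.2 N/mm.
456.4 > 407.2 → NOT adequate.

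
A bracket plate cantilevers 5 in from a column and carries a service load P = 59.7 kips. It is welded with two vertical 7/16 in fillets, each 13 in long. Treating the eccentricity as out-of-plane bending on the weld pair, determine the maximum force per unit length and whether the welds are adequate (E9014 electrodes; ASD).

f_max ≈ 5.77 kip/in; adequate

E90XX → F_EXX = 90 ksi.
L_w = 2 × 13 = 26 in; section modulus (unit throat) S = 2 × L²/6 = 56.33 in².
Direct shear f_v = P/L_w = 59.7/26 = 2.296 kip/in.
Moment M = P × e = 59.7 × 5 = 298.5 kip·in; bending f_b = M/S = 5.299 kip/in.
f_max = √(f_v² + f_b²) = √(2.296² + 5.299²) = 5.775 kip/in.
r_n/Ω = (1/2.0) × 0.6 × 90 × (0.707 × 0.4375) = 8.351 kip/in → adequate.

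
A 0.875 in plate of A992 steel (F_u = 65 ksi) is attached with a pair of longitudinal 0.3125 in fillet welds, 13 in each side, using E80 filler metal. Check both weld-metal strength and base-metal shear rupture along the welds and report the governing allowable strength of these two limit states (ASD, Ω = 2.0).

R_n/Ω ≈ 138 kips (weld metal governs)

E80XX → F_EXX = 80 ksi.
t_e = 0.707 × 0.3125 = 0.2209 in; L = 26 in.
Weld metal: R_n/Ω = (1/2.0) × 0.6 × 80 × 0.2209 × 26 = 137.9 kips.
Base metal (shear rupture): R_n/Ω = (1/2.0) × 0.6 × 65 × 0.875 × 26 = 443.6 kips.
Governing: weld metal.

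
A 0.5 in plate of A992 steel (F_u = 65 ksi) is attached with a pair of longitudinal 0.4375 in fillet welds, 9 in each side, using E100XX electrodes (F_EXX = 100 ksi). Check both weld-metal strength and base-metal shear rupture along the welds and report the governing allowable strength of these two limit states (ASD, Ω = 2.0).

R_n/Ω ≈ 167 kip (weld metal governs)

t_e = 0.707 × 0.4375 = 0.3093 in; L = 18 in.
Weld metal: R_n/Ω = (1/2.0) × 0.6 × 100 × 0.3093 × 18 = 167 kip.
Base metal (shear rupture): R_n/Ω = (1/2.0) × 0.6 × 65 × 0.5 × 18 = 175.5 kip.
Governing: weld metal.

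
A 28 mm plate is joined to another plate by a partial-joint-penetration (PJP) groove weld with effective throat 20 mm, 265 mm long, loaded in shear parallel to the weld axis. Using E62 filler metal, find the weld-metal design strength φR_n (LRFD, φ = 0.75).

φR_n ≈ 1480 kN

E62XX → F_EXX = 620 MPa.
Effective throat (given) t_e = 20 mm.
A_we = 20 × 265 = 5300 mm².
F_nw = 0.6 F_EXX = 372 MPa.
φR_n = 0.75 × 372 × 5300 × 10⁻³ = 1479 kN.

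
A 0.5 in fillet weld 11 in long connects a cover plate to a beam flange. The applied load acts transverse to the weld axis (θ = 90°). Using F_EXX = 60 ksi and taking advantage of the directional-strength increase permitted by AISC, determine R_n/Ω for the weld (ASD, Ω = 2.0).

R_n/Ω ≈ 105 kip

t_e = 0.707 × 0.5 = 0.3535 in; A_we = 0.3535 × 11 = 3.888 in².
Directional factor: 1.0 + 0.5 sin^1.5(90°) = 1.5.
F_nw = 0.6 × 60 × 1.5 = 54 ksi.
R_n/Ω = (54 × 3.888) / 2.0 = 105 kip.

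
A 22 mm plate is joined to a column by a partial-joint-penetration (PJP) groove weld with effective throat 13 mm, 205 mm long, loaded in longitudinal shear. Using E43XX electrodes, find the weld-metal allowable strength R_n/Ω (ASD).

E43XX → F_EXX = 430 MPa.
Effective throat (given) t_e = 13 mm.
A_we = 13 × 205 = 2665 mm².
F_nw = 0.6 F_EXX = 258 MPa.
R_n/Ω = (258 × 2665) / 2.0 × 10⁻³ = 343.8 kN.

R_n/Ω ≈ 344 kN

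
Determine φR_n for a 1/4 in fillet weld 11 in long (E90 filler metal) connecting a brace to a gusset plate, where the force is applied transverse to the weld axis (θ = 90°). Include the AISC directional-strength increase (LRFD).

E90XX → F_EXX = 90 ksi.
t_e = 0.707 × 0.25 = 0.1767 in; A_we = 0.1767 × 11 = 1.944 in².
Directional factor: 1.0 + 0.5 sin^1.5(90°) = 1.5.
F_nw = 0.6 × 90 × 1.5 = 81 ksi.
φR_n = 0.75 × 81 × 1.944 = 118.1 kips.

φR_n ≈ 118 kips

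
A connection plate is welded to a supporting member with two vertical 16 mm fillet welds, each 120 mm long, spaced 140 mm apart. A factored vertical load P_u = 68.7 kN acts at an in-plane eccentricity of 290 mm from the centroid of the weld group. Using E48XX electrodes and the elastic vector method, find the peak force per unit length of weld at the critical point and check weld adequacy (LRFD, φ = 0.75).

E48XX → F_EXX = 480 MPa.
Total weld length L_w = 240 mm. Treat welds as unit-width lines.
Polar moment about centroid: J = 2[d³/12 + d(b/2)²] = 2[120³/12 + 120×70²] = 1464000 mm³.
Direct shear f_v = P/L_w = 68.7×10³ / 240 = 286.2 N/mm (vertical).
Torsion M = P·e = 68.7×10³ × 290 = 19923000 N·mm.
Critical point at (x, y) = (70, 60) from centroid. f_tx = M·y/J = 816.5 N/mm; f_ty = M·x/J = 952.6 N/mm.
Resultant f_max = √[f_tx² + (f_v + f_ty)²] = √[816.5² + (286.2 + 952.6)²] = 1484 N/mm.
Capacity per unit length: φr_n = 0.75 × 0.6 × 480 × (0.707 × 16) = 2443 N/mm.
1484 ≤ 2443 → adequate.

f_max ≈ 1480 N/mm; adequate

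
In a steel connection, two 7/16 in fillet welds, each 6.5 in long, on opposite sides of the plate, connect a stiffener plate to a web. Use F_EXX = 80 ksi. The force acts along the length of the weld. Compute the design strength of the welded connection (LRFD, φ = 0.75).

φR_n ≈ 145 kip

Effective throat t_e = 0.707 × 0.4375 = 0.3093 in.
Total length L = 13 in; A_we = 0.3093 × 13 = 4.021 in².
F_nw = 0.6 F_EXX = 0.6 × 80 = 48 ksi.
φR_n = 0.75 × 48 × 4.021 = 144.8 kip.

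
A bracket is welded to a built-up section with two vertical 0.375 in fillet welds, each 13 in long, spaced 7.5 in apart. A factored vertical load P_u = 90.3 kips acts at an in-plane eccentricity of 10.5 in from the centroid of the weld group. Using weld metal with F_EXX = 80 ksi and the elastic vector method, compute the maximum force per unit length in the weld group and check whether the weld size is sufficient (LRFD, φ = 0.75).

Total weld length L_w = 26 in. Treat welds as unit-width lines.
Polar moment about centroid: J = 2[d³/12 + d(b/2)²] = 2[13³/12 + 13×3.75²] = 731.8 in³.
Direct shear f_v = P/L_w = 90.3 / 26 = 3.473 kip/in (vertical).
Torsion M = P·e = 90.3 × 10.5 = 948.15 kip·in.
Critical point at (x, y) = (3.75, 6.5) from centroid. f_tx = M·y/J = 8.422 kip/in; f_ty = M·x/J = 4.859 kip/in.
Resultant f_max = √[f_tx² + (f_v + f_ty)²] = √[8.422² + (3.473 + 4.859)²] = 11.85 kip/in.
Capacity per unit length: φr_n = 0.75 × 0.6 × 80 × (0.707 × 0.375) = 9.544 kip/in.
11.85 > 9.544 → NOT adequate.

f_max ≈ 11.8 kip/in; NOT adequate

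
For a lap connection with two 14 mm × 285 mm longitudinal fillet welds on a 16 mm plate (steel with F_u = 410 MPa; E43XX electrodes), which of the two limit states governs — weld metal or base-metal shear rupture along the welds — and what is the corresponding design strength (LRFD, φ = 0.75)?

E43XX → F_EXX = 430 MPa.
t_e = 0.707 × 14 = 9.898 mm; L = 570 mm.
Weld metal: φR_n = 0.75 × 0.6 × 430 × 9.898 × 570 × 10⁻³ = 1092 kN.
Base metal (shear rupture): φR_n = 0.75 × 0.6 × 410 × 16 × 570 × 10⁻³ = 1683 kN.
Governing: weld metal.

φR_n ≈ 1090 kN (weld metal governs)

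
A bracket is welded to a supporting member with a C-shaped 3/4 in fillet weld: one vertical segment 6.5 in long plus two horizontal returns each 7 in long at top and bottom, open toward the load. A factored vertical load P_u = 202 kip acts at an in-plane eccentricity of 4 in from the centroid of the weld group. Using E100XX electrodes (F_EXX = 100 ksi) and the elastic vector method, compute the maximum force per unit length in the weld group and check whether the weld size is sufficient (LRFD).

f_max ≈ 24.9 kip/in; NOT adequate

Total weld length L_w = 20.5 in. Treat welds as unit-width lines.
Centroid: x̄ = 2×7×3.5 / 20.5 = 2.39 in from the vertical weld.
Polar moment about centroid: J = I_x + I_y = [6.5³/12 + 2×7×3.25²] + [6.5×2.39² + 2(7³/12 + 7×1.11²)] = 282.3 in³.
Direct shear f_v = P/L_w = 202 / 20.5 = 9.854 kip/in (vertical).
Torsion M = P·e = 202 × 4 = 808 kip·in.
Critical point at (x, y) = (4.61, 3.25) from centroid. f_tx = M·y/J = 9.302 kip/in; f_ty = M·x/J = 13.19 kip/in.
Resultant f_max = √[f_tx² + (f_v + f_ty)²] = √[9.302² + (9.854 + 13.19)²] = 24.85 kip/in.
Capacity per unit length: φr_n = 0.75 × 0.6 × 100 × (0.707 × 0.75) = 23.86 kip/in.
24.85 > 23.86 → NOT adequate.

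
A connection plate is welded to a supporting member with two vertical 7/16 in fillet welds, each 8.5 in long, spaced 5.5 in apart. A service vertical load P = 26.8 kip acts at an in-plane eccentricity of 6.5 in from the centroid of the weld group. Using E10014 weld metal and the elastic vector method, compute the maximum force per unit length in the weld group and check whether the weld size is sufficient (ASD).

E100XX → F_EXX = 100 ksi.
Total weld length L_w = 17 in. Treat welds as unit-width lines.
Polar moment about centroid: J = 2[d³/12 + d(b/2)²] = 2[8.5³/12 + 8.5×2.75²] = 230.9 in³.
Direct shear f_v = P/L_w = 26.8 / 17 = 1.576 kip/in (vertical).
Torsion M = P·e = 26.8 × 6.5 = 174.2 kip·in.
Critical point at (x, y) = (2.75, 4.25) from centroid. f_tx = M·y/J = 3.206 kip/in; f_ty = M·x/J = 2.075 kip/in.
Resultant f_max = √[f_tx² + (f_v + f_ty)²] = √[3.206² + (1.576 + 2.075)²] = 4.859 kip/in.
Capacity per unit length: r_n/Ω = (1/2.0) × 0.6 × 100 × (0.707 × 0.4375) = 9.279 kip/in.
4.859 ≤ 9.279 → adequate.

f_max ≈ 4.86 kip/in; adequate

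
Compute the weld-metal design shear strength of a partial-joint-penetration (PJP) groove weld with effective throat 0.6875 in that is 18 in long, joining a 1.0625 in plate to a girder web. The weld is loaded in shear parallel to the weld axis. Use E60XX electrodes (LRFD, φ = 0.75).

E60XX → F_EXX = 60 ksi.
Effective throat (given) t_e = 0.6875 in.
A_we = 0.6875 × 18 = 12.38 in².
F_nw = 0.6 F_EXX = 36 ksi.
φR_n = 0.75 × 36 × 12.38 = 334.1 kips.

φR_n ≈ 334 kips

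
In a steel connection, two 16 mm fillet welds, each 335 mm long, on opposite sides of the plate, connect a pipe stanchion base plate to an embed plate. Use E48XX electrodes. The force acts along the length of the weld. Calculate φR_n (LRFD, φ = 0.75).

E48XX → F_EXX = 480 MPa.
Effective throat t_e = 0.707 × 16 = 11.31 mm.
Total length L = 670 mm; A_we = 11.31 × 670 = 7579 mm².
F_nw = 0.6 F_EXX = 0.6 × 480 = 288 MPa.
φR_n = 0.75 × 288 × 7579 × 10⁻³ = 1637 kN.

φR_n ≈ 1640 kN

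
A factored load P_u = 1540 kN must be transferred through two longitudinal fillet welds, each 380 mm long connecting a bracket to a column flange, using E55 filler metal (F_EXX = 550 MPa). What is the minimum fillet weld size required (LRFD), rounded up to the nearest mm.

Total weld length L = 760 mm.
Required throat t_e = P_u / (φ × 0.6 F_EXX × L) = 1540 / (0.75 × 0.6 × 550 × 760 × 10⁻³) = 8.187 mm.
Required leg w = t_e / 0.707 = 11.58 mm → use 12 mm.

w = 12 mm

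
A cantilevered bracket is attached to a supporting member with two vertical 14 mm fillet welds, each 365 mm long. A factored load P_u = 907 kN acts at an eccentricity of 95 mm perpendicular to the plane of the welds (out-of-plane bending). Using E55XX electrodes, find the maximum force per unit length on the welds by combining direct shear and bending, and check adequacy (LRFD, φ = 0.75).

f_max ≈ 2300 N/mm; adequate

E55XX → F_EXX = 550 MPa.
L_w = 2 × 365 = 730 mm; section modulus (unit throat) S = 2 × L²/6 = 44410 mm².
Direct shear f_v = P/L_w = 907×10³/730 = 1242 N/mm.
Moment M = P × e = 907×10³ × 95 = 86165000 N·mm; bending f_b = M/S = 1940 N/mm.
f_max = √(f_v² + f_b²) = √(1242² + 1940²) = 2304 N/mm.
φr_n = 0.75 × 0.6 × 550 × (0.707 × 14) = 2450 N/mm → adequate.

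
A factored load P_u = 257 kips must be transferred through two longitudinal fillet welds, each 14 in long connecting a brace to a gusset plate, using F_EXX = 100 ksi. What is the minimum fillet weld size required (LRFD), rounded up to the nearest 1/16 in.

Total weld length L = 28 in.
Required throat t_e = P_u / (φ × 0.6 F_EXX × L) = 257 / (0.75 × 0.6 × 100 × 28) = 0.204 in.
Required leg w = t_e / 0.707 = 0.2885 in → use 5/16 in.

w = 5/16 in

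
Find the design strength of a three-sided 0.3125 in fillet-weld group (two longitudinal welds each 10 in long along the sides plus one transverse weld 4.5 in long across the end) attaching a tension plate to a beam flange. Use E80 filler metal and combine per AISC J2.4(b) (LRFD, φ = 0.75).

φR_n ≈ 195 kip

E80XX → F_EXX = 80 ksi.
t_e = 0.707 × 0.3125 = 0.2209 in.
R_nwl = 0.6 × 80 × 0.2209 × 20 = 212.1 kip (longitudinal, 2 welds).
R_nwt = 0.6 × 80 × 0.2209 × 4.5 = 47.72 kip (transverse, base value).
(i) R_nwl + R_nwt = 259.8 kip; (ii) 0.85 R_nwl + 1.5 R_nwt = 251.9 kip.
R_n = max = 259.8 kip [governs: (i)]; φR_n = 194.9 kip.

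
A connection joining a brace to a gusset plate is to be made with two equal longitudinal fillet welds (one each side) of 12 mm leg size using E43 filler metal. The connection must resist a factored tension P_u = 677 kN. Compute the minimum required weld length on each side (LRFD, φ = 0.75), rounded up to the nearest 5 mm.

E43XX → F_EXX = 430 MPa.
Throat t_e = 0.707 × 12 = 8.484 mm.
φr_n = 0.75 × 0.6 × 430 × 8.484 × 10⁻³ = 1.642 kN/mm.
L_req = P_u / φr_n = 677 / 1.642 = 412.4 mm total.
Per side: 412.4 / 2 = 206.2 mm.
Round up → use L = 210 mm on each side.

L = 210 mm on each side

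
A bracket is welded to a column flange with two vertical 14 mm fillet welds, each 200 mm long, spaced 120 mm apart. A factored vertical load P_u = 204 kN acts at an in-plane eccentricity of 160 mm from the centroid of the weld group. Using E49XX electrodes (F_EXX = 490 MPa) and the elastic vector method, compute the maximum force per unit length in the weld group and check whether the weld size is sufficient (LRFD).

f_max ≈ 1690 N/mm; adequate

Total weld length L_w = 400 mm. Treat welds as unit-width lines.
Polar moment about centroid: J = 2[d³/12 + d(b/2)²] = 2[200³/12 + 200×60²] = 2773000 mm³.
Direct shear f_v = P/L_w = 204×10³ / 400 = 510 N/mm (vertical).
Torsion M = P·e = 204×10³ × 160 = 32640000 N·mm.
Critical point at (x, y) = (60, 100) from centroid. f_tx = M·y/J = 1177 N/mm; f_ty = M·x/J = 706.2 N/mm.
Resultant f_max = √[f_tx² + (f_v + f_ty)²] = √[1177² + (510 + 706.2)²] = 1692 N/mm.
Capacity per unit length: φr_n = 0.75 × 0.6 × 490 × (0.707 × 14) = 2183 N/mm.
1692 ≤ 2183 → adequate.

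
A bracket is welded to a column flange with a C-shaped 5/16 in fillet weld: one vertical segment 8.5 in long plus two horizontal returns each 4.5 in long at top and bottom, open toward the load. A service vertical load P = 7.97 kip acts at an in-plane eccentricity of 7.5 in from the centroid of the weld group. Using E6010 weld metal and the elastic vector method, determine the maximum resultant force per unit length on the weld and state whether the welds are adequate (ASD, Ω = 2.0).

f_max ≈ 1.61 kip/in; adequate

E60XX → F_EXX = 60 ksi.
Total weld length L_w = 17.5 in. Treat welds as unit-width lines.
Centroid: x̄ = 2×4.5×2.25 / 17.5 = 1.157 in from the vertical weld.
Polar moment about centroid: J = I_x + I_y = [8.5³/12 + 2×4.5×4.25²] + [8.5×1.157² + 2(4.5³/12 + 4.5×1.093²)] = 251.1 in³.
Direct shear f_v = P/L_w = 7.97 / 17.5 = 0.4554 kip/in (vertical).
Torsion M = P·e = 7.97 × 7.5 = 59.775 kip·in.
Critical point at (x, y) = (3.343, 4.25) from centroid. f_tx = M·y/J = 1.012 kip/in; f_ty = M·x/J = 0.7959 kip/in.
Resultant f_max = √[f_tx² + (f_v + f_ty)²] = √[1.012² + (0.4554 + 0.7959)²] = 1.609 kip/in.
Capacity per unit length: r_n/Ω = (1/2.0) × 0.6 × 60 × (0.707 × 0.3125) = 3.977 kip/in.
1.609 ≤ 3.977 → adequate.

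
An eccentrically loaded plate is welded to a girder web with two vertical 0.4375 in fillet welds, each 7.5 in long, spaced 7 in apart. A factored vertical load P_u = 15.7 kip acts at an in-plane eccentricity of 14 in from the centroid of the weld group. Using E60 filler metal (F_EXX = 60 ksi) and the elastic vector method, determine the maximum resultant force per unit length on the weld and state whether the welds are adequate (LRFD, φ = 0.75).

f_max ≈ 5.21 kip/in; adequate

Total weld length L_w = 15 in. Treat welds as unit-width lines.
Polar moment about centroid: J = 2[d³/12 + d(b/2)²] = 2[7.5³/12 + 7.5×3.5²] = 254.1 in³.
Direct shear f_v = P/L_w = 15.7 / 15 = 1.047 kip/in (vertical).
Torsion M = P·e = 15.7 × 14 = 219.8 kip·in.
Critical point at (x, y) = (3.5, 3.75) from centroid. f_tx = M·y/J = 3.244 kip/in; f_ty = M·x/J = 3.028 kip/in.
Resultant f_max = √[f_tx² + (f_v + f_ty)²] = √[3.244² + (1.047 + 3.028)²] = 5.208 kip/in.
Capacity per unit length: φr_n = 0.75 × 0.6 × 60 × (0.707 × 0.4375) = 8.351 kip/in.
5.208 ≤ 8.351 → adequate.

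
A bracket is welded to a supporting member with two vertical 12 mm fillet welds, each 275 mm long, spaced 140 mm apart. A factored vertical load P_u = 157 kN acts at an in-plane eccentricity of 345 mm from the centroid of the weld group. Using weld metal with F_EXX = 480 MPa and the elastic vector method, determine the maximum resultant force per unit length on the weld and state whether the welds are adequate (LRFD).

Total weld length L_w = 550 mm. Treat welds as unit-width lines.
Polar moment about centroid: J = 2[d³/12 + d(b/2)²] = 2[275³/12 + 275×70²] = 6161000 mm³.
Direct shear f_v = P/L_w = 157×10³ / 550 = 285.5 N/mm (vertical).
Torsion M = P·e = 157×10³ × 345 = 54165000 N·mm.
Critical point at (x, y) = (70, 137.5) from centroid. f_tx = M·y/J = 1209 N/mm; f_ty = M·x/J = 615.4 N/mm.
Resultant f_max = √[f_tx² + (f_v + f_ty)²] = √[1209² + (285.5 + 615.4)²] = 1508 N/mm.
Capacity per unit length: φr_n = 0.75 × 0.6 × 480 × (0.707 × 12) = 1833 N/mm.
1508 ≤ 1833 → adequate.

f_max ≈ 1510 N/mm; adequate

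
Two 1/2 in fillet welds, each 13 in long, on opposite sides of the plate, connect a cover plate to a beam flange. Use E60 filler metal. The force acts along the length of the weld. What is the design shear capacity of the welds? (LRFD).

E60XX → F_EXX = 60 ksi.
Effective throat t_e = 0.707 × 0.5 = 0.3535 in.
Total length L = 26 in; A_we = 0.3535 × 26 = 9.191 in².
F_nw = 0.6 F_EXX = 0.6 × 60 = 36 ksi.
φR_n = 0.75 × 36 × 9.191 = 248.2 kips.

φR_n ≈ 248 kips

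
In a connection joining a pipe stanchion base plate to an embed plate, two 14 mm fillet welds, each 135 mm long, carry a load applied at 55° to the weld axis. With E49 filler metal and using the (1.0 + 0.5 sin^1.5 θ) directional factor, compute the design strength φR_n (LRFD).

E49XX → F_EXX = 490 MPa.
t_e = 0.707 × 14 = 9.898 mm; A_we = 9.898 × 270 = 2672 mm².
Directional factor: 1.0 + 0.5 sin^1.5(55°) = 1.371.
F_nw = 0.6 × 490 × 1.371 = 403 MPa.
φR_n = 0.75 × 403 × 2672 × 10⁻³ = 807.7 kN.

φR_n ≈ 808 kN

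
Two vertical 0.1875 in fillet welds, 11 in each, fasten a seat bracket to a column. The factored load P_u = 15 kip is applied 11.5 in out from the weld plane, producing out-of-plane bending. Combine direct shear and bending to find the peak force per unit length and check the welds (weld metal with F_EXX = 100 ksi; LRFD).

f_max ≈ 4.33 kip/in; adequate

L_w = 2 × 11 = 22 in; section modulus (unit throat) S = 2 × L²/6 = 40.33 in².
Direct shear f_v = P/L_w = 15/22 = 0.6818 kip/in.
Moment M = P × e = 15 × 11.5 = 172.5 kip·in; bending f_b = M/S = 4.277 kip/in.
f_max = √(f_v² + f_b²) = √(0.6818² + 4.277²) = 4.331 kip/in.
φr_n = 0.75 × 0.6 × 100 × (0.707 × 0.1875) = 5.965 kip/in → adequate.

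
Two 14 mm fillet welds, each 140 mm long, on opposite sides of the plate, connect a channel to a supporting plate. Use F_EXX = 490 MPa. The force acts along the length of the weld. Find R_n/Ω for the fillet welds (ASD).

R_n/Ω ≈ 407 kN

Effective throat t_e = 0.707 × 14 = 9.898 mm.
Total length L = 280 mm; A_we = 9.898 × 280 = 2771 mm².
F_nw = 0.6 F_EXX = 0.6 × 490 = 294 MPa.
R_n = 294 × 2771 × 10⁻³ = 814.8 kN; R_n/Ω = 814.8/2.0 = 407.4 kN.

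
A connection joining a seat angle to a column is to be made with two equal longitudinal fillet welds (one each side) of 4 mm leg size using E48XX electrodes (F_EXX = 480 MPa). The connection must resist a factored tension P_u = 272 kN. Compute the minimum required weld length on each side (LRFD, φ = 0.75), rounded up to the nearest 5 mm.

L = 225 mm on each side

Throat t_e = 0.707 × 4 = 2.828 mm.
φr_n = 0.75 × 0.6 × 480 × 2.828 × 10⁻³ = 0.6108 kN/mm.
L_req = P_u / φr_n = 272 / 0.6108 = 445.3 mm total.
Per side: 445.3 / 2 = 222.6 mm.
Round up → use L = 225 mm on each side.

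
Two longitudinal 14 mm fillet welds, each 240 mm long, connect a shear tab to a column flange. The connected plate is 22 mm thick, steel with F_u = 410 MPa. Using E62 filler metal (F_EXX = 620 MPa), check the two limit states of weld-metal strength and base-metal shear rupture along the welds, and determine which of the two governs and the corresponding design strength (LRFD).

t_e = 0.707 × 14 = 9.898 mm; L = 480 mm.
Weld metal: φR_n = 0.75 × 0.6 × 620 × 9.898 × 480 × 10⁻³ = 1326 kN.
Base metal (shear rupture): φR_n = 0.75 × 0.6 × 410 × 22 × 480 × 10⁻³ = 1948 kN.
Governing: weld metal.

φR_n ≈ 1330 kN (weld metal governs)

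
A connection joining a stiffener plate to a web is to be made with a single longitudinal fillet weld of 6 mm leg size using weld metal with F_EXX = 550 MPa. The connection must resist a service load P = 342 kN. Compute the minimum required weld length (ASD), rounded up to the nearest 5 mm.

Throat t_e = 0.707 × 6 = 4.242 mm.
r_n/Ω = (0.6 × 550 × 4.242) / 2.0 = 699.9 N/mm = 0.6999 kN/mm.
L_req = P / (r_n/Ω) = 342 / 0.6999 = 488.6 mm total.
Round up → use L = 490 mm.

L = 490 mm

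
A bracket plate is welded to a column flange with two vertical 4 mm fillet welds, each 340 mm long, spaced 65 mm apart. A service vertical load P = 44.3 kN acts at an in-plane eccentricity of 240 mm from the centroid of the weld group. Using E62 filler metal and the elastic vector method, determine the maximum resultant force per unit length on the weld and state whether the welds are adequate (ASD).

E62XX → F_EXX = 620 MPa.
Total weld length L_w = 680 mm. Treat welds as unit-width lines.
Polar moment about centroid: J = 2[d³/12 + d(b/2)²] = 2[340³/12 + 340×32.5²] = 7269000 mm³.
Direct shear f_v = P/L_w = 44.3×10³ / 680 = 65.15 N/mm (vertical).
Torsion M = P·e = 44.3×10³ × 240 = 10632000 N·mm.
Critical point at (x, y) = (32.5, 170) from centroid. f_tx = M·y/J = 248.7 N/mm; f_ty = M·x/J = 47.54 N/mm.
Resultant f_max = √[f_tx² + (f_v + f_ty)²] = √[248.7² + (65.15 + 47.54)²] = 273 N/mm.
Capacity per unit length: r_n/Ω = (1/2.0) × 0.6 × 620 × (0.707 × 4) = 526 N/mm.
273 ≤ 526 → adequate.

f_max ≈ 273 N/mm; adequate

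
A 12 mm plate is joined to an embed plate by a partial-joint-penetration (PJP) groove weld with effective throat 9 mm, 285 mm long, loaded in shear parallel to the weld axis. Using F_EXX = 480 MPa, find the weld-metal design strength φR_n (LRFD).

Effective throat (given) t_e = 9 mm.
A_we = 9 × 285 = 2565 mm².
F_nw = 0.6 F_EXX = 288 MPa.
φR_n = 0.75 × 288 × 2565 × 10⁻³ = 554 kN.

φR_n ≈ 554 kN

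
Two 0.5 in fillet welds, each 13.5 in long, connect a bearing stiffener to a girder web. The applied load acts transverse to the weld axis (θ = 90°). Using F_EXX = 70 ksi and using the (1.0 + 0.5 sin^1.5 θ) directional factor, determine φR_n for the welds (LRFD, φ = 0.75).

t_e = 0.707 × 0.5 = 0.3535 in; A_we = 0.3535 × 27 = 9.544 in².
Directional factor: 1.0 + 0.5 sin^1.5(90°) = 1.5.
F_nw = 0.6 × 70 × 1.5 = 63 ksi.
φR_n = 0.75 × 63 × 9.544 = 451 kips.

φR_n ≈ 451 kips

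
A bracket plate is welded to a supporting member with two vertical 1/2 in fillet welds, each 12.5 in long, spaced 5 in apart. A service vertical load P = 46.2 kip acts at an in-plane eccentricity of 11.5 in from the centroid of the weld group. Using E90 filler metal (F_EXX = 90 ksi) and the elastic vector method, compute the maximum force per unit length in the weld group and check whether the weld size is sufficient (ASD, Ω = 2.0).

Total weld length L_w = 25 in. Treat welds as unit-width lines.
Polar moment about centroid: J = 2[d³/12 + d(b/2)²] = 2[12.5³/12 + 12.5×2.5²] = 481.8 in³.
Direct shear f_v = P/L_w = 46.2 / 25 = 1.848 kip/in (vertical).
Torsion M = P·e = 46.2 × 11.5 = 531.3 kip·in.
Critical point at (x, y) = (2.5, 6.25) from centroid. f_tx = M·y/J = 6.893 kip/in; f_ty = M·x/J = 2.757 kip/in.
Resultant f_max = √[f_tx² + (f_v + f_ty)²] = √[6.893² + (1.848 + 2.757)²] = 8.289 kip/in.
Capacity per unit length: r_n/Ω = (1/2.0) × 0.6 × 90 × (0.707 × 0.5) = 9.544 kip/in.
8.289 ≤ 9.544 → adequate.

f_max ≈ 8.29 kip/in; adequate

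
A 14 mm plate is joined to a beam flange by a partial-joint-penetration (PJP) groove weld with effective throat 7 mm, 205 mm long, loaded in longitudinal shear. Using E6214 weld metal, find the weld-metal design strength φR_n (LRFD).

E62XX → F_EXX = 620 MPa.
Effective throat (given) t_e = 7 mm.
A_we = 7 × 205 = 1435 mm².
F_nw = 0.6 F_EXX = 372 MPa.
φR_n = 0.75 × 372 × 1435 × 10⁻³ = 400.4 kN.

φR_n ≈ 400 kN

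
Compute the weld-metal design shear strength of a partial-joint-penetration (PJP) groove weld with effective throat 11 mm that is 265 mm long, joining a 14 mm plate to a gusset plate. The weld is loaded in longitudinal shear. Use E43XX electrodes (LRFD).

E43XX → F_EXX = 430 MPa.
Effective throat (given) t_e = 11 mm.
A_we = 11 × 265 = 2915 mm².
F_nw = 0.6 F_EXX = 258 MPa.
φR_n = 0.75 × 258 × 2915 × 10⁻³ = 564.1 kN.

φR_n ≈ 564 kN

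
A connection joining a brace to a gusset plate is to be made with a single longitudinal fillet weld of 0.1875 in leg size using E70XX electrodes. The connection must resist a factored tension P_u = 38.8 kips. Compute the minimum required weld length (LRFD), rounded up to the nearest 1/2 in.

E70XX → F_EXX = 70 ksi.
Throat t_e = 0.707 × 0.1875 = 0.1326 in.
φr_n = 0.75 × 0.6 × 70 × 0.1326 = 4.176 kips/in.
L_req = P_u / φr_n = 38.8 / 4.176 = 9.292 in total.
Round up → use L = 9.5 in.

L = 9.5 in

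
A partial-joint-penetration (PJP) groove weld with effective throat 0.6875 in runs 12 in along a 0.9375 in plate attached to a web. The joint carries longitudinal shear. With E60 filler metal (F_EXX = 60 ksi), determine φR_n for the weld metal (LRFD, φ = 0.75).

Effective throat (given) t_e = 0.6875 in.
A_we = 0.6875 × 12 = 8.25 in².
F_nw = 0.6 F_EXX = 36 ksi.
φR_n = 0.75 × 36 × 8.25 = 222.8 kips.

φR_n ≈ 223 kips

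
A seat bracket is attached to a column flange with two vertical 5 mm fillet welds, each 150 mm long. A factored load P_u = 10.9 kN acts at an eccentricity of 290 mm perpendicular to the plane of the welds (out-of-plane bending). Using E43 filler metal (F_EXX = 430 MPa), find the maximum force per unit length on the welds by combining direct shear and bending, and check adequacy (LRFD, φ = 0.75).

f_max ≈ 423 N/mm; adequate

L_w = 2 × 150 = 300 mm; section modulus (unit throat) S = 2 × L²/6 = 7500 mm².
Direct shear f_v = P/L_w = 10.9×10³/300 = 36.33 N/mm.
Moment M = P × e = 10.9×10³ × 290 = 3161000 N·mm; bending f_b = M/S = 421.5 N/mm.
f_max = √(f_v² + f_b²) = √(36.33² + 421.5²) = 423 N/mm.
φr_n = 0.75 × 0.6 × 430 × (0.707 × 5) = 684 N/mm → adequate.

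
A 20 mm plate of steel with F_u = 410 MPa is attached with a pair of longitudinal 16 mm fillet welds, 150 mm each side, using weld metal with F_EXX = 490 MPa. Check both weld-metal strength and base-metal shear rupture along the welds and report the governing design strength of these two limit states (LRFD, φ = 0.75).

t_e = 0.707 × 16 = 11.31 mm; L = 300 mm.
Weld metal: φR_n = 0.75 × 0.6 × 490 × 11.31 × 300 × 10⁻³ = 748.3 kN.
Base metal (shear rupture): φR_n = 0.75 × 0.6 × 410 × 20 × 300 × 10⁻³ = 1107 kN.
Governing: weld metal.

φR_n ≈ 748 kN (weld metal governs)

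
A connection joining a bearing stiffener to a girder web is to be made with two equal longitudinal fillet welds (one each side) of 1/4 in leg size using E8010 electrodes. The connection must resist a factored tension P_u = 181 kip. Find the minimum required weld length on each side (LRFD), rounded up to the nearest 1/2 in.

E80XX → F_EXX = 80 ksi.
Throat t_e = 0.707 × 0.25 = 0.1767 in.
φr_n = 0.75 × 0.6 × 80 × 0.1767 = 6.363 kip/in.
L_req = P_u / φr_n = 181 / 6.363 = 28.45 in total.
Per side: 28.45 / 2 = 14.22 in.
Round up → use L = 14.5 in on each side.

L = 14.5 in on each side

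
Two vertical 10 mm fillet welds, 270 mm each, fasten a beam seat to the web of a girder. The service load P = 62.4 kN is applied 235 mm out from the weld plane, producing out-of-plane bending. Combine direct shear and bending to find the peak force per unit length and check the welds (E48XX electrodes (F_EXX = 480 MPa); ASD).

L_w = 2 × 270 = 540 mm; section modulus (unit throat) S = 2 × L²/6 = 24300 mm².
Direct shear f_v = P/L_w = 62.4×10³/540 = 115.6 N/mm.
Moment M = P × e = 62.4×10³ × 235 = 14664000 N·mm; bending f_b = M/S = 603.5 N/mm.
f_max = √(f_v² + f_b²) = √(115.6² + 603.5²) = 614.4 N/mm.
r_n/Ω = (1/2.0) × 0.6 × 480 × (0.707 × 10) = 1018 N/mm → adequate.

f_max ≈ 614 N/mm; adequate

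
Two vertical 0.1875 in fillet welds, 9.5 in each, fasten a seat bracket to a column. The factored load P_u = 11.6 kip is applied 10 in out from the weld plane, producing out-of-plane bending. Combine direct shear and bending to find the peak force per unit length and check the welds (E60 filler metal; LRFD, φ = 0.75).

f_max ≈ 3.9 kip/in; NOT adequate

E60XX → F_EXX = 60 ksi.
L_w = 2 × 9.5 = 19 in; section modulus (unit throat) S = 2 × L²/6 = 30.08 in².
Direct shear f_v = P/L_w = 11.6/19 = 0.6105 kip/in.
Moment M = P × e = 11.6 × 10 = 116 kip·in; bending f_b = M/S = 3.856 kip/in.
f_max = √(f_v² + f_b²) = √(0.6105² + 3.856²) = 3.904 kip/in.
φr_n = 0.75 × 0.6 × 60 × (0.707 × 0.1875) = 3.579 kip/in → NOT adequate.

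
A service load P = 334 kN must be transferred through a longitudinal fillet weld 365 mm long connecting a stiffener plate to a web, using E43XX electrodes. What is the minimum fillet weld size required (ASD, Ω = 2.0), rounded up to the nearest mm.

w = 11 mm

E43XX → F_EXX = 430 MPa.
Total weld length L = 365 mm.
Required throat t_e = P × Ω / (0.6 F_EXX × L) = 334 × 2.0 / (0.6 × 430 × 365 × 10⁻³) = 7.094 mm.
Required leg w = t_e / 0.707 = 10.03 mm → use 11 mm.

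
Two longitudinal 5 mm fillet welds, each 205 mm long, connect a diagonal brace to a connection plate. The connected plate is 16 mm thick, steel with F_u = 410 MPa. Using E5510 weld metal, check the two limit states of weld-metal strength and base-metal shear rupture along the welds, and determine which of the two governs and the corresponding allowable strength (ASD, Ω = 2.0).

E55XX → F_EXX = 550 MPa.
t_e = 0.707 × 5 = 3.535 mm; L = 410 mm.
Weld metal: R_n/Ω = (1/2.0) × 0.6 × 550 × 3.535 × 410 × 10⁻³ = 239.1 kN.
Base metal (shear rupture): R_n/Ω = (1/2.0) × 0.6 × 410 × 16 × 410 × 10⁻³ = 806.9 kN.
Governing: weld metal.

R_n/Ω ≈ 239 kN (weld metal governs)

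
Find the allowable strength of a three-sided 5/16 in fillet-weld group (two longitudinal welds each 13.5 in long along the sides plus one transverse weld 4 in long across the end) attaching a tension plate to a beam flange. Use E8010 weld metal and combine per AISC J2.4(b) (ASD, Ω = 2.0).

E80XX → F_EXX = 80 ksi.
t_e = 0.707 × 0.3125 = 0.2209 in.
R_nwl = 0.6 × 80 × 0.2209 × 27 = 286.3 kip (longitudinal, 2 welds).
R_nwt = 0.6 × 80 × 0.2209 × 4 = 42.42 kip (transverse, base value).
(i) R_nwl + R_nwt = 328.8 kip; (ii) 0.85 R_nwl + 1.5 R_nwt = 307 kip.
R_n = max = 328.8 kip [governs: (i)]; R_n/Ω = 164.4 kip.

R_n/Ω ≈ 164 kip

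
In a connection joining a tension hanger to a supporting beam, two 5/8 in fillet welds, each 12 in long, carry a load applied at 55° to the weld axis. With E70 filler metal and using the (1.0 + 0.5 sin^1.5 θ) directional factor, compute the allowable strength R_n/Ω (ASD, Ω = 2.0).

R_n/Ω ≈ 305 kip

E70XX → F_EXX = 70 ksi.
t_e = 0.707 × 0.625 = 0.4419 in; A_we = 0.4419 × 24 = 10.6 in².
Directional factor: 1.0 + 0.5 sin^1.5(55°) = 1.371.
F_nw = 0.6 × 70 × 1.371 = 57.57 ksi.
R_n/Ω = (57.57 × 10.6) / 2.0 = 305.3 kip.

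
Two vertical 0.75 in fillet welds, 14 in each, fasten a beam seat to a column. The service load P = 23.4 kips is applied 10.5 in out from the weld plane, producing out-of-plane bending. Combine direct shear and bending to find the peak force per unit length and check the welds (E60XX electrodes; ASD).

E60XX → F_EXX = 60 ksi.
L_w = 2 × 14 = 28 in; section modulus (unit throat) S = 2 × L²/6 = 65.33 in².
Direct shear f_v = P/L_w = 23.4/28 = 0.8357 kip/in.
Moment M = P × e = 23.4 × 10.5 = 245.7 kip·in; bending f_b = M/S = 3.761 kip/in.
f_max = √(f_v² + f_b²) = √(0.8357² + 3.761²) = 3.852 kip/in.
r_n/Ω = (1/2.0) × 0.6 × 60 × (0.707 × 0.75) = 9.544 kip/in → adequate.

f_max ≈ 3.85 kip/in; adequate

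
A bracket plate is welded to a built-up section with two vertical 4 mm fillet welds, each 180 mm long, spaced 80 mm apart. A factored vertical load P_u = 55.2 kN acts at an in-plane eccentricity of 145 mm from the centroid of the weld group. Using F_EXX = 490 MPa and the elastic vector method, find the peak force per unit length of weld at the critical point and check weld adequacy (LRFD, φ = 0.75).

f_max ≈ 588 N/mm; adequate

Total weld length L_w = 360 mm. Treat welds as unit-width lines.
Polar moment about centroid: J = 2[d³/12 + d(b/2)²] = 2[180³/12 + 180×40²] = 1548000 mm³.
Direct shear f_v = P/L_w = 55.2×10³ / 360 = 153.3 N/mm (vertical).
Torsion M = P·e = 55.2×10³ × 145 = 8004000 N·mm.
Critical point at (x, y) = (40, 90) from centroid. f_tx = M·y/J = 465.3 N/mm; f_ty = M·x/J = 206.8 N/mm.
Resultant f_max = √[f_tx² + (f_v + f_ty)²] = √[465.3² + (153.3 + 206.8)²] = 588.4 N/mm.
Capacity per unit length: φr_n = 0.75 × 0.6 × 490 × (0.707 × 4) = 623.6 N/mm.
588.4 ≤ 623.6 → adequate.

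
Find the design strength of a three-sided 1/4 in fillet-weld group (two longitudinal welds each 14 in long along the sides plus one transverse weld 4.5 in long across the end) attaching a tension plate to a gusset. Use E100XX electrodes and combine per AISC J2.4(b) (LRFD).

E100XX → F_EXX = 100 ksi.
t_e = 0.707 × 0.25 = 0.1767 in.
R_nwl = 0.6 × 100 × 0.1767 × 28 = 296.9 kips (longitudinal, 2 welds).
R_nwt = 0.6 × 100 × 0.1767 × 4.5 = 47.72 kips (transverse, base value).
(i) R_nwl + R_nwt = 344.7 kips; (ii) 0.85 R_nwl + 1.5 R_nwt = 324 kips.
R_n = max = 344.7 kips [governs: (i)]; φR_n = 258.5 kips.

φR_n ≈ 258 kips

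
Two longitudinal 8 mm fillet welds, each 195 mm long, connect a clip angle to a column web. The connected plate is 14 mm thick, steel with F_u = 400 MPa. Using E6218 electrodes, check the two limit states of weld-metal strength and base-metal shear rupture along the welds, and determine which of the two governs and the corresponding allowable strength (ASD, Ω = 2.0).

R_n/Ω ≈ 410 kN (weld metal governs)

E62XX → F_EXX = 620 MPa.
t_e = 0.707 × 8 = 5.656 mm; L = 390 mm.
Weld metal: R_n/Ω = (1/2.0) × 0.6 × 620 × 5.656 × 390 × 10⁻³ = 410.3 kN.
Base metal (shear rupture): R_n/Ω = (1/2.0) × 0.6 × 400 × 14 × 390 × 10⁻³ = 655.2 kN.
Governing: weld metal.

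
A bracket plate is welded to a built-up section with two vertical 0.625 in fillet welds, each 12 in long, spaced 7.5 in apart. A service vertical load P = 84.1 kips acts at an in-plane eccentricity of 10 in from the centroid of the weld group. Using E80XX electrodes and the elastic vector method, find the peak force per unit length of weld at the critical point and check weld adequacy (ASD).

E80XX → F_EXX = 80 ksi.
Total weld length L_w = 24 in. Treat welds as unit-width lines.
Polar moment about centroid: J = 2[d³/12 + d(b/2)²] = 2[12³/12 + 12×3.75²] = 625.5 in³.
Direct shear f_v = P/L_w = 84.1 / 24 = 3.504 kip/in (vertical).
Torsion M = P·e = 84.1 × 10 = 841 kip·in.
Critical point at (x, y) = (3.75, 6) from centroid. f_tx = M·y/J = 8.067 kip/in; f_ty = M·x/J = 5.042 kip/in.
Resultant f_max = √[f_tx² + (f_v + f_ty)²] = √[8.067² + (3.504 + 5.042)²] = 11.75 kip/in.
Capacity per unit length: r_n/Ω = (1/2.0) × 0.6 × 80 × (0.707 × 0.625) = 10.6 kip/in.
11.75 > 10.6 → NOT adequate.

f_max ≈ 11.8 kip/in; NOT adequate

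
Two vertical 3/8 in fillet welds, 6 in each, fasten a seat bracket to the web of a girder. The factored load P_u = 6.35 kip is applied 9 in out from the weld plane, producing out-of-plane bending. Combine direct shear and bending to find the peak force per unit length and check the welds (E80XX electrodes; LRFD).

f_max ≈ 4.79 kip/in; adequate

E80XX → F_EXX = 80 ksi.
L_w = 2 × 6 = 12 in; section modulus (unit throat) S = 2 × L²/6 = 12 in².
Direct shear f_v = P/L_w = 6.35/12 = 0.5292 kip/in.
Moment M = P × e = 6.35 × 9 = 57.15 kip·in; bending f_b = M/S = 4.763 kip/in.
f_max = √(f_v² + f_b²) = √(0.5292² + 4.763²) = 4.792 kip/in.
φr_n = 0.75 × 0.6 × 80 × (0.707 × 0.375) = 9.544 kip/in → adequate.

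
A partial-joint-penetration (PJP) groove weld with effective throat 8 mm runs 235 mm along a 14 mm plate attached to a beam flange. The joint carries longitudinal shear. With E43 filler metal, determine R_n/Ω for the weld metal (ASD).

R_n/Ω ≈ 243 kN

E43XX → F_EXX = 430 MPa.
Effective throat (given) t_e = 8 mm.
A_we = 8 × 235 = 1880 mm².
F_nw = 0.6 F_EXX = 258 MPa.
R_n/Ω = (258 × 1880) / 2.0 × 10⁻³ = 242.5 kN.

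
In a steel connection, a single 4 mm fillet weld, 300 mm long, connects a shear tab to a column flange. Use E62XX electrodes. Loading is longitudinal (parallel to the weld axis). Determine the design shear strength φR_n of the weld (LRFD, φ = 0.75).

φR_n ≈ 237 kN

E62XX → F_EXX = 620 MPa.
Effective throat t_e = 0.707 × 4 = 2.828 mm.
Total length L = 300 mm; A_we = 2.828 × 300 = 848.4 mm².
F_nw = 0.6 F_EXX = 0.6 × 620 = 372 MPa.
φR_n = 0.75 × 372 × 848.4 × 10⁻³ = 236.7 kN.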